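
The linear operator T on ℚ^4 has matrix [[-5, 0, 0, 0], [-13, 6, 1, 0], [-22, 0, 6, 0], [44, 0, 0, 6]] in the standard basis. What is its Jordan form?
The characteristic polynomial is det(xI - A) = (x - 6)^3(x + 5), so the eigenvalues are -5 (algebraic multiplicity 1), 6 (algebraic multiplicity 3).

For λ = -5: algebraic multiplicity 1 gives one 1×1 block.

For λ = 6: rank(A - 6I) = 2, rank((A - 6I)^2) = 1. The eigenspace has dimension 4 - 2 = 2, so there are 2 Jordan blocks; the rank sequence gives block sizes [2, 1].

Assembling the blocks gives the Jordan form J above.

J = [[-5, 0, 0, 0], [0, 6, 1, 0], [0, 0, 6, 0], [0, 0, 0, 6]]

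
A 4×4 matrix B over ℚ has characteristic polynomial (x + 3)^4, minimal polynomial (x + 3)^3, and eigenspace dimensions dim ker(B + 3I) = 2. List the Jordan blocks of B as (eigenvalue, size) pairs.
λ = -3: algebraic multiplicity 4 (exponent in χ_B), largest block size 3 (exponent in m_B), 2 blocks (geometric multiplicity). These force block sizes [3, 1].

Jordan blocks: (-3, 3), (-3, 1)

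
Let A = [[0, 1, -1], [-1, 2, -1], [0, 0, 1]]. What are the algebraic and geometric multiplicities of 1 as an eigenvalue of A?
algebraic multiplicity 3, geometric multiplicity 2

The characteristic polynomial is (x - 1)^3, so the factor x - 1 appears with exponent 3: the algebraic multiplicity is 3.

rank(A - I) = 1, so the eigenspace has dimension 3 - 1 = 2: the geometric multiplicity is 2.

Since 2 < 3, A is not diagonalizable.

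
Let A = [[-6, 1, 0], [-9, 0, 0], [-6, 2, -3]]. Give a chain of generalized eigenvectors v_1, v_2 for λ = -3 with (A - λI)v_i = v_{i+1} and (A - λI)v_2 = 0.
We seek v_1 ∈ ker((A + 3I)^2) \ ker(A + 3I), then set v_{i+1} = (A + 3I) v_i.

One such chain is v_1 = [[-1, -2, -1]]^T, v_2 = [[1, 3, 2]]^T. Check: (A + 3I) v_2 = [[0, 0, 0]]^T = 0.

v_1 = [[-1, -2, -1]]^T, v_2 = [[1, 3, 2]]^T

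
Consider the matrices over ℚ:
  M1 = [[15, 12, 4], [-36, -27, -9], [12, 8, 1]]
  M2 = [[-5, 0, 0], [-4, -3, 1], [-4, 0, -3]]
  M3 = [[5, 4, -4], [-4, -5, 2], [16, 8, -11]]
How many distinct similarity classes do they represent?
Characteristic polynomials: χ_{M1} = (x + 3)^2(x + 5), χ_{M2} = (x + 3)^2(x + 5), χ_{M3} = (x + 3)^2(x + 5).

{M1, M2}: invariant factors (x + 3)^2(x + 5).

{M3}: invariant factors x + 3, (x + 3)(x + 5).

Matrices are similar if and only if their invariant-factor lists agree; the partition into similarity classes is {M1, M2}, {M3}.

2 classes: {M1, M2}, {M3}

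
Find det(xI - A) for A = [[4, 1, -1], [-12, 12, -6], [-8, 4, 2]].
xI - A = [[x - 4, -1, 1], [12, x - 12, 6], [8, -4, x - 2]].

Expanding det(xI - A) along the first row:
det(xI - A) = + (x - 4)·det([[x - 12, 6], [-4, x - 2]]) - (-1)·det([[12, 6], [8, x - 2]]) + (1)·det([[12, x - 12], [8, -4]]).

Evaluating gives χ_A(x) = x^3 - 18x^2 + 108x - 216 = (x - 6)^3.

χ_A(x) = (x - 6)^3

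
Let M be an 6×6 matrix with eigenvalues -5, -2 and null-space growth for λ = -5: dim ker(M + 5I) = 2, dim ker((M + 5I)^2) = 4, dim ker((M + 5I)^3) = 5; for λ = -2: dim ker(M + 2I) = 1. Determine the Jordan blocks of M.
λ = -5: successive nullity increments [2, 2, 1] count blocks of size ≥ k; block sizes are [3, 2].
λ = -2: successive nullity increments [1] count blocks of size ≥ k; block sizes are [1].

Jordan blocks: (-5, 3), (-5, 2), (-2, 1)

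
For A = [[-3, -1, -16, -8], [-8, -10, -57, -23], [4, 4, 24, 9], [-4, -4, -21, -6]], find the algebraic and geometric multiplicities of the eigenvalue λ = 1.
algebraic multiplicity 1, geometric multiplicity 1

The characteristic polynomial is (x - 3)^2(x - 1)(x + 2), so the factor x - 1 appears with exponent 1: the algebraic multiplicity is 1.

rank(A - I) = 3, so the eigenspace has dimension 4 - 3 = 1: the geometric multiplicity is 1.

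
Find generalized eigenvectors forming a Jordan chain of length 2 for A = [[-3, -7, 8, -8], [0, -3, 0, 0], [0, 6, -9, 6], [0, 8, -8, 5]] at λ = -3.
We seek v_1 ∈ ker((A + 3I)^2) \ ker(A + 3I), then set v_{i+1} = (A + 3I) v_i.

One such chain is v_1 = [[2, 1, 0, -1]]^T, v_2 = [[1, 0, 0, 0]]^T. Check: (A + 3I) v_2 = [[0, 0, 0, 0]]^T = 0.

v_1 = [[2, 1, 0, -1]]^T, v_2 = [[1, 0, 0, 0]]^T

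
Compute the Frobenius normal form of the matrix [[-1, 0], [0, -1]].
R = [[-1, 0], [0, -1]]

The invariant factors of A (the non-unit diagonal entries of the Smith normal form of xI - A over ℚ[x]) are x + 1, x + 1, each dividing the next. The characteristic polynomial is their product, (x + 1)^2.

The rational canonical form is the block-diagonal matrix of companion matrices C(f_i):
R = [[-1, 0], [0, -1]].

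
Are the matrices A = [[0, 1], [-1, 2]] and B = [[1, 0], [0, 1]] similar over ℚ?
Both have characteristic polynomial (x - 1)^2, but the minimal polynomial of A is (x - 1)^2 while the minimal polynomial of B is x - 1. The minimal polynomial is a similarity invariant, so A and B are not similar.

No.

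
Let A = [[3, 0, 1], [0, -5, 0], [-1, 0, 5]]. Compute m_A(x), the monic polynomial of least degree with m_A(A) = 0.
m_A(x) = (x - 4)^2(x + 5)

The characteristic polynomial factors as (x - 4)^2(x + 5). The minimal polynomial is ∏(x - λ)^{k_λ} where k_λ is the size of the largest Jordan block at λ.

For λ = -5: rank(A + 5I) = 2, and the largest Jordan block has size 1 (the smallest k with rank((A + 5I)^k) = rank((A + 5I)^(k+1))).
For λ = 4: rank(A - 4I) = 2, and the largest Jordan block has size 2 (the smallest k with rank((A - 4I)^k) = rank((A - 4I)^(k+1))).

So m_A(x) = (x - 4)^2(x + 5).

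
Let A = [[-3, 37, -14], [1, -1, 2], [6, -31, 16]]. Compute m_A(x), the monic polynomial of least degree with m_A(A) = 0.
m_A(x) = (x - 4)^3

The characteristic polynomial factors as (x - 4)^3. The minimal polynomial is ∏(x - λ)^{k_λ} where k_λ is the size of the largest Jordan block at λ.

For λ = 4: rank(A - 4I) = 2, and the largest Jordan block has size 3 (the smallest k with rank((A - 4I)^k) = rank((A - 4I)^(k+1))).

So m_A(x) = (x - 4)^3.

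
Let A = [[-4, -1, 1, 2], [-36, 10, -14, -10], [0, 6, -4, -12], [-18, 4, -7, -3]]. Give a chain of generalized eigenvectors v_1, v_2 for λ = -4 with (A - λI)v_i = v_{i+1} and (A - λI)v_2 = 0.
v_1 = [[0, 2, 1, 1]]^T, v_2 = [[1, 4, 0, 2]]^T

We seek v_1 ∈ ker((A + 4I)^2) \ ker(A + 4I), then set v_{i+1} = (A + 4I) v_i.

One such chain is v_1 = [[0, 2, 1, 1]]^T, v_2 = [[1, 4, 0, 2]]^T. Check: (A + 4I) v_2 = [[0, 0, 0, 0]]^T = 0.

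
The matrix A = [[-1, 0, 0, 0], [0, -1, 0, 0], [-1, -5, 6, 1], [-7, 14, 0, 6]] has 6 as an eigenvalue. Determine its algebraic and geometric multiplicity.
algebraic multiplicity 2, geometric multiplicity 1

The characteristic polynomial is (x - 6)^2(x + 1)^2, so the factor x - 6 appears with exponent 2: the algebraic multiplicity is 2.

rank(A - 6I) = 3, so the eigenspace has dimension 4 - 3 = 1: the geometric multiplicity is 1.

Since 1 < 2, A is not diagonalizable.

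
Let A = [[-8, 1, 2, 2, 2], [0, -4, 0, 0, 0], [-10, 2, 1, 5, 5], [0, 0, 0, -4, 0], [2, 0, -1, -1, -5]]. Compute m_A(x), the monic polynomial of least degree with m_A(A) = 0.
The characteristic polynomial factors as (x + 4)^5. The minimal polynomial is ∏(x - λ)^{k_λ} where k_λ is the size of the largest Jordan block at λ.

For λ = -4: rank(A + 4I) = 2, and the largest Jordan block has size 2 (the smallest k with rank((A + 4I)^k) = rank((A + 4I)^(k+1))).

So m_A(x) = (x + 4)^2.

m_A(x) = (x + 4)^2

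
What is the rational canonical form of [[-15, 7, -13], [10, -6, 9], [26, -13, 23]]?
R = [[0, 0, 5], [1, 0, 8], [0, 1, 2]]

The invariant factors of A (the non-unit diagonal entries of the Smith normal form of xI - A over ℚ[x]) are (x + 1)(x^2 - 3x - 5), each dividing the next. The characteristic polynomial is their product, (x + 1)(x^2 - 3x - 5).

The rational canonical form is the block-diagonal matrix of companion matrices C(f_i):
R = [[0, 0, 5], [1, 0, 8], [0, 1, 2]].

Note the characteristic polynomial does not split into linear factors over ℚ, so A has no Jordan form over ℚ; the rational canonical form exists over any field.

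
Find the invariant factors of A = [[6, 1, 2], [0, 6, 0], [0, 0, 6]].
x - 6, (x - 6)^2

The Jordan structure of A has elementary divisors (x - 6)^2, (x - 6). Arranging the block sizes at each eigenvalue in decreasing order and taking row products gives the invariant factors.

Invariant factors (smallest first, each dividing the next): x - 6, (x - 6)^2.

Check: the last factor (x - 6)^2 is the minimal polynomial, and the product (x - 6)^3 is the characteristic polynomial.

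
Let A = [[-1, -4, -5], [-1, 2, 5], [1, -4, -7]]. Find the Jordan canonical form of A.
The characteristic polynomial is det(xI - A) = (x + 2)^3, so the eigenvalues are -2 (algebraic multiplicity 3).

For λ = -2: rank(A + 2I) = 1, rank((A + 2I)^2) = 0. The eigenspace has dimension 3 - 1 = 2, so there are 2 Jordan blocks; the rank sequence gives block sizes [2, 1].

Assembling the blocks gives the Jordan form J above.

J = [[-2, 1, 0], [0, -2, 0], [0, 0, -2]]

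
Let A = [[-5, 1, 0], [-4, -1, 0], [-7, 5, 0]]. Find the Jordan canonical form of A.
The characteristic polynomial is det(xI - A) = x(x + 3)^2, so the eigenvalues are -3 (algebraic multiplicity 2), 0 (algebraic multiplicity 1).

For λ = -3: rank(A + 3I) = 2, rank((A + 3I)^2) = 1. The eigenspace has dimension 3 - 2 = 1, so there is 1 Jordan block; the rank sequence gives block sizes [2].

For λ = 0: algebraic multiplicity 1 gives one 1×1 block.

Assembling the blocks gives the Jordan form J above.

J = [[-3, 1, 0], [0, -3, 0], [0, 0, 0]]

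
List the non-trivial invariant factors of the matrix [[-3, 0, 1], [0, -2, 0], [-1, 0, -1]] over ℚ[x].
x + 2, (x + 2)^2

The Jordan structure of A has elementary divisors (x + 2)^2, (x + 2). Arranging the block sizes at each eigenvalue in decreasing order and taking row products gives the invariant factors.

Invariant factors (smallest first, each dividing the next): x + 2, (x + 2)^2.

Check: the last factor (x + 2)^2 is the minimal polynomial, and the product (x + 2)^3 is the characteristic polynomial.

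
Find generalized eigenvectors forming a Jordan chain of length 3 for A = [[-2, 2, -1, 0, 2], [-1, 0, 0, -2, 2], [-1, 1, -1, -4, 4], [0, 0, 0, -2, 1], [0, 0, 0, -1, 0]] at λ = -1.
We seek v_1 ∈ ker((A + I)^3) \ ker((A + I)^2), then set v_{i+1} = (A + I) v_i.

One such chain is v_1 = [[-3, -2, -1, 0, 0]]^T, v_2 = [[0, 1, 1, 0, 0]]^T, v_3 = [[1, 1, 1, 0, 0]]^T. Check: (A + I) v_3 = [[0, 0, 0, 0, 0]]^T = 0.

v_1 = [[-3, -2, -1, 0, 0]]^T, v_2 = [[0, 1, 1, 0, 0]]^T, v_3 = [[1, 1, 1, 0, 0]]^T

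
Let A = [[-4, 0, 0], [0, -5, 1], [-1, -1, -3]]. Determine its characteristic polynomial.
χ_A(x) = (x + 4)^3

xI - A = [[x + 4, 0, 0], [0, x + 5, -1], [1, 1, x + 3]].

Expanding det(xI - A) along the first row:
det(xI - A) = + (x + 4)·det([[x + 5, -1], [1, x + 3]]) - (0)·det([[0, -1], [1, x + 3]]) + (0)·det([[0, x + 5], [1, 1]]).

Evaluating gives χ_A(x) = x^3 + 12x^2 + 48x + 64 = (x + 4)^3.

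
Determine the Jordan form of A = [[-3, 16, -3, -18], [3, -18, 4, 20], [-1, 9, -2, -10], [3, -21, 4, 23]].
J = [[-1, 1, 0, 0], [0, -1, 1, 0], [0, 0, -1, 0], [0, 0, 0, 3]]

The characteristic polynomial is det(xI - A) = (x - 3)(x + 1)^3, so the eigenvalues are -1 (algebraic multiplicity 3), 3 (algebraic multiplicity 1).

For λ = -1: rank(A + I) = 3, rank((A + I)^2) = 2, rank((A + I)^3) = 1. The eigenspace has dimension 4 - 3 = 1, so there is 1 Jordan block; the rank sequence gives block sizes [3].

For λ = 3: algebraic multiplicity 1 gives one 1×1 block.

Assembling the blocks gives the Jordan form J above.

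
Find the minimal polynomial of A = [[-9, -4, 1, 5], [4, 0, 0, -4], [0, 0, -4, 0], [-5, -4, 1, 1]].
The characteristic polynomial factors as x(x + 4)^3. The minimal polynomial is ∏(x - λ)^{k_λ} where k_λ is the size of the largest Jordan block at λ.

For λ = -4: rank(A + 4I) = 2, and the largest Jordan block has size 2 (the smallest k with rank((A + 4I)^k) = rank((A + 4I)^(k+1))).
For λ = 0: rank(A) = 3, and the largest Jordan block has size 1 (the smallest k with rank(A^k) = rank(A^(k+1))).

So m_A(x) = x(x + 4)^2.

m_A(x) = x(x + 4)^2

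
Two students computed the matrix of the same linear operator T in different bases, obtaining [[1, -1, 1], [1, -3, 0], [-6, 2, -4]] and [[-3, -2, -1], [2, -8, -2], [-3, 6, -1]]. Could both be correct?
trace(A) = -6 but trace(B) = -12. The trace is a similarity invariant, so A and B are not similar.

No.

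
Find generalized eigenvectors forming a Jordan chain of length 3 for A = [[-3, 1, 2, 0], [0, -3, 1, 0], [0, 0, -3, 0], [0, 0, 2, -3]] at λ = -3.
We seek v_1 ∈ ker((A + 3I)^3) \ ker((A + 3I)^2), then set v_{i+1} = (A + 3I) v_i.

One such chain is v_1 = [[0, 0, 1, 0]]^T, v_2 = [[2, 1, 0, 2]]^T, v_3 = [[1, 0, 0, 0]]^T. Check: (A + 3I) v_3 = [[0, 0, 0, 0]]^T = 0.

v_1 = [[0, 0, 1, 0]]^T, v_2 = [[2, 1, 0, 2]]^T, v_3 = [[1, 0, 0, 0]]^T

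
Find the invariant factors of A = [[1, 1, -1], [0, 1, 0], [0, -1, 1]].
(x - 1)^3

The Jordan structure of A has elementary divisors (x - 1)^3. Arranging the block sizes at each eigenvalue in decreasing order and taking row products gives the invariant factors.

Invariant factors (smallest first, each dividing the next): (x - 1)^3.

Check: the last factor (x - 1)^3 is the minimal polynomial, and the product (x - 1)^3 is the characteristic polynomial.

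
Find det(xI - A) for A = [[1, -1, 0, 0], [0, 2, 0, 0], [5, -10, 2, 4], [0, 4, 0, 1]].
xI - A = [[x - 1, 1, 0, 0], [0, x - 2, 0, 0], [-5, 10, x - 2, -4], [0, -4, 0, x - 1]].

Expanding det(xI - A) along the first row:
det(xI - A) = + (x - 1)·det([[x - 2, 0, 0], [10, x - 2, -4], [-4, 0, x - 1]]) - (1)·det([[0, 0, 0], [-5, x - 2, -4], [0, 0, x - 1]]) + (0)·det([[0, x - 2, 0], [-5, 10, -4], [0, -4, x - 1]]) - (0)·det([[0, x - 2, 0], [-5, 10, x - 2], [0, -4, 0]]).

Evaluating gives χ_A(x) = x^4 - 6x^3 + 13x^2 - 12x + 4 = (x - 2)^2(x - 1)^2.

χ_A(x) = (x - 2)^2(x - 1)^2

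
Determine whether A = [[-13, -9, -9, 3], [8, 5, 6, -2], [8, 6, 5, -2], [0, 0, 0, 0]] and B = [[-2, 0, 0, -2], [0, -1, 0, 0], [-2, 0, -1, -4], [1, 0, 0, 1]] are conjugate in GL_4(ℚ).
Both have characteristic polynomial x(x + 1)^3, but the minimal polynomial of A is x(x + 1)^2 while the minimal polynomial of B is x(x + 1). The minimal polynomial is a similarity invariant, so A and B are not similar.

No.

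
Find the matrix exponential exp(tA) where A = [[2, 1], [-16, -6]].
A has Jordan form J = [[-2, 1], [0, -2]] with A = PJP^{-1}, so e^{tA} = P e^{tJ} P^{-1}.

For a Jordan block J_k(λ), e^{tJ_k(λ)} = e^{λt} · (I + tN + t^2 N^2/2! + ... + t^{k-1} N^{k-1}/(k-1)!) where N is the nilpotent superdiagonal part.

Assembling the blocks and conjugating back gives the entries of e^{tA} as shown above.

e^{tA} = [[(4*t + 1)*e^{-2*t}, t*e^{-2*t}], [-16*t*e^{-2*t}, (1 - 4*t)*e^{-2*t}]]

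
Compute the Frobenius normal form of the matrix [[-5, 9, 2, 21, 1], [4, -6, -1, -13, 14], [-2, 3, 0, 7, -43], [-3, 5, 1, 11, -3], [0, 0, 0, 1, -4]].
R = [[0, 0, 0, 0, 0], [1, 0, 0, 0, 16], [0, 1, 0, 0, -12], [0, 0, 1, 0, -4], [0, 0, 0, 1, -4]]

The invariant factors of A (the non-unit diagonal entries of the Smith normal form of xI - A over ℚ[x]) are x(x + 4)(x^3 + 4x - 4), each dividing the next. The characteristic polynomial is their product, x(x + 4)(x^3 + 4x - 4).

The rational canonical form is the block-diagonal matrix of companion matrices C(f_i):
R = [[0, 0, 0, 0, 0], [1, 0, 0, 0, 16], [0, 1, 0, 0, -12], [0, 0, 1, 0, -4], [0, 0, 0, 1, -4]].

Note the characteristic polynomial does not split into linear factors over ℚ, so A has no Jordan form over ℚ; the rational canonical form exists over any field.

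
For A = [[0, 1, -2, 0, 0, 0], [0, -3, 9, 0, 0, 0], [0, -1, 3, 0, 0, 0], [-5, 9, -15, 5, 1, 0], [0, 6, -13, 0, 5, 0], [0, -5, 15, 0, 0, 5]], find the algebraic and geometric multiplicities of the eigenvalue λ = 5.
The characteristic polynomial is x^3(x - 5)^3, so the factor x - 5 appears with exponent 3: the algebraic multiplicity is 3.

rank(A - 5I) = 4, so the eigenspace has dimension 6 - 4 = 2: the geometric multiplicity is 2.

Since 2 < 3, A is not diagonalizable.

algebraic multiplicity 3, geometric multiplicity 2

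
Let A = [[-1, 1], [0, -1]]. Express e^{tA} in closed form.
e^{tA} = [[e^{-t}, t*e^{-t}], [0, e^{-t}]]

A has Jordan form J = [[-1, 1], [0, -1]] with A = PJP^{-1}, so e^{tA} = P e^{tJ} P^{-1}.

For a Jordan block J_k(λ), e^{tJ_k(λ)} = e^{λt} · (I + tN + t^2 N^2/2! + ... + t^{k-1} N^{k-1}/(k-1)!) where N is the nilpotent superdiagonal part.

Assembling the blocks and conjugating back gives the entries of e^{tA} as shown above.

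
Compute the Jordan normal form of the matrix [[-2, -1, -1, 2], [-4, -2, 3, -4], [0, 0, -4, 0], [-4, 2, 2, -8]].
The characteristic polynomial is det(xI - A) = (x + 4)^4, so the eigenvalues are -4 (algebraic multiplicity 4).

For λ = -4: rank(A + 4I) = 2, rank((A + 4I)^2) = 1, rank((A + 4I)^3) = 0. The eigenspace has dimension 4 - 2 = 2, so there are 2 Jordan blocks; the rank sequence gives block sizes [3, 1].

Assembling the blocks gives the Jordan form J above.

J = [[-4, 1, 0, 0], [0, -4, 1, 0], [0, 0, -4, 0], [0, 0, 0, -4]]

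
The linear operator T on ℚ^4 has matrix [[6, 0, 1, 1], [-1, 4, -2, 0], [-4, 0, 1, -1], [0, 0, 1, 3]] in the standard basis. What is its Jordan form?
J = [[2, 0, 0, 0], [0, 4, 1, 0], [0, 0, 4, 1], [0, 0, 0, 4]]

The characteristic polynomial is det(xI - A) = (x - 4)^3(x - 2), so the eigenvalues are 2 (algebraic multiplicity 1), 4 (algebraic multiplicity 3).

For λ = 2: algebraic multiplicity 1 gives one 1×1 block.

For λ = 4: rank(A - 4I) = 3, rank((A - 4I)^2) = 2, rank((A - 4I)^3) = 1. The eigenspace has dimension 4 - 3 = 1, so there is 1 Jordan block; the rank sequence gives block sizes [3].

Assembling the blocks gives the Jordan form J above.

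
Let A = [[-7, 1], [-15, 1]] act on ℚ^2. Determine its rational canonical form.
The invariant factors of A (the non-unit diagonal entries of the Smith normal form of xI - A over ℚ[x]) are (x + 2)(x + 4), each dividing the next. The characteristic polynomial is their product, (x + 2)(x + 4).

The rational canonical form is the block-diagonal matrix of companion matrices C(f_i):
R = [[0, -8], [1, -6]].

R = [[0, -8], [1, -6]]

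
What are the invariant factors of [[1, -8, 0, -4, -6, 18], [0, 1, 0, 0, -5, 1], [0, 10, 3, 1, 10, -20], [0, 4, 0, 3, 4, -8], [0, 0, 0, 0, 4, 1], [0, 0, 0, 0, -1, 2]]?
The Jordan structure of A has elementary divisors (x - 1), (x - 1), (x - 3)^2, (x - 3)^2. Arranging the block sizes at each eigenvalue in decreasing order and taking row products gives the invariant factors.

Invariant factors (smallest first, each dividing the next): (x - 3)^2(x - 1), (x - 3)^2(x - 1).

Check: the last factor (x - 3)^2(x - 1) is the minimal polynomial, and the product (x - 3)^4(x - 1)^2 is the characteristic polynomial.

(x - 3)^2(x - 1), (x - 3)^2(x - 1)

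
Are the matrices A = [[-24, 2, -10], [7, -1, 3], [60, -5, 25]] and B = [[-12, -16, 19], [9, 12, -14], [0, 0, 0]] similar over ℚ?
Two matrices over a field are similar if and only if they have the same invariant factors.

Both A and B have characteristic polynomial x^3 and minimal polynomial x^3. Computing further, both have invariant factors x^3. Hence A and B are similar.

Yes.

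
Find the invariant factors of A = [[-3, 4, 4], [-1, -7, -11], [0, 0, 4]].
The Jordan structure of A has elementary divisors (x + 5)^2, (x - 4). Arranging the block sizes at each eigenvalue in decreasing order and taking row products gives the invariant factors.

Invariant factors (smallest first, each dividing the next): (x - 4)(x + 5)^2.

Check: the last factor (x - 4)(x + 5)^2 is the minimal polynomial, and the product (x - 4)(x + 5)^2 is the characteristic polynomial.

(x - 4)(x + 5)^2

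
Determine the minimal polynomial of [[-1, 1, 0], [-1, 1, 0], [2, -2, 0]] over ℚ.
The characteristic polynomial factors as x^3. The minimal polynomial is ∏(x - λ)^{k_λ} where k_λ is the size of the largest Jordan block at λ.

For λ = 0: rank(A) = 1, and the largest Jordan block has size 2 (the smallest k with rank(A^k) = rank(A^(k+1))).

So m_A(x) = x^2.

m_A(x) = x^2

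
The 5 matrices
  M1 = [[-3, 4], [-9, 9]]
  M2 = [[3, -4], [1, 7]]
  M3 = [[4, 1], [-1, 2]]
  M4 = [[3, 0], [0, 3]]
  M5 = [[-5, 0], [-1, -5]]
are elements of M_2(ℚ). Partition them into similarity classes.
Characteristic polynomials: χ_{M1} = (x - 3)^2, χ_{M2} = (x - 5)^2, χ_{M3} = (x - 3)^2, χ_{M4} = (x - 3)^2, χ_{M5} = (x + 5)^2.

{M1, M3}: invariant factors (x - 3)^2.

{M2}: invariant factors (x - 5)^2.

{M4}: invariant factors x - 3, x - 3.

{M5}: invariant factors (x + 5)^2.

Matrices are similar if and only if their invariant-factor lists agree; the partition into similarity classes is {M1, M3}, {M2}, {M4}, {M5}.

4 classes: {M1, M3}, {M2}, {M4}, {M5}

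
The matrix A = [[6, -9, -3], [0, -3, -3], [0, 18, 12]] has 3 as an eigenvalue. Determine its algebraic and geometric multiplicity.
algebraic multiplicity 1, geometric multiplicity 1

The characteristic polynomial is (x - 6)^2(x - 3), so the factor x - 3 appears with exponent 1: the algebraic multiplicity is 1.

rank(A - 3I) = 2, so the eigenspace has dimension 3 - 2 = 1: the geometric multiplicity is 1.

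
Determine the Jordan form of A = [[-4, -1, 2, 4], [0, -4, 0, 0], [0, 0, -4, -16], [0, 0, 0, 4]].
J = [[-4, 1, 0, 0], [0, -4, 0, 0], [0, 0, -4, 0], [0, 0, 0, 4]]

The characteristic polynomial is det(xI - A) = (x - 4)(x + 4)^3, so the eigenvalues are -4 (algebraic multiplicity 3), 4 (algebraic multiplicity 1).

For λ = -4: rank(A + 4I) = 2, rank((A + 4I)^2) = 1. The eigenspace has dimension 4 - 2 = 2, so there are 2 Jordan blocks; the rank sequence gives block sizes [2, 1].

For λ = 4: algebraic multiplicity 1 gives one 1×1 block.

Assembling the blocks gives the Jordan form J above.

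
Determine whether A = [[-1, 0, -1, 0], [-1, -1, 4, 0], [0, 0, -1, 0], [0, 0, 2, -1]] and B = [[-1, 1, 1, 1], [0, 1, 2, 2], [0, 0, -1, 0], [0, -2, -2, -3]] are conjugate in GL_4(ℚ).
No.

Both have characteristic polynomial (x + 1)^4, but the minimal polynomial of A is (x + 1)^3 while the minimal polynomial of B is (x + 1)^2. The minimal polynomial is a similarity invariant, so A and B are not similar.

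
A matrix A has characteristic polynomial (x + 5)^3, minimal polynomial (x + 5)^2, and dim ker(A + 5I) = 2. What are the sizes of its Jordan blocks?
λ = -5: algebraic multiplicity 3 (exponent in χ_A), largest block size 2 (exponent in m_A), 2 blocks (geometric multiplicity). These force block sizes [2, 1].

Jordan blocks: (-5, 2), (-5, 1)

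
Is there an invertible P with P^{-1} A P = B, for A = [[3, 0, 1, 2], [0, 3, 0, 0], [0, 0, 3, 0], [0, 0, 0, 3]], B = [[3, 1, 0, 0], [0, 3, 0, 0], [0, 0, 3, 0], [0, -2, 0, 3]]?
Yes.

Two matrices over a field are similar if and only if they have the same invariant factors.

Both A and B have characteristic polynomial (x - 3)^4 and minimal polynomial (x - 3)^2. Computing further, both have invariant factors x - 3, x - 3, (x - 3)^2. Hence A and B are similar.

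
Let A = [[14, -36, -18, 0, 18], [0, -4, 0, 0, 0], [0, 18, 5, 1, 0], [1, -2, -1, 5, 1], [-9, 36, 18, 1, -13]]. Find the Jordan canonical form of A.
The characteristic polynomial is det(xI - A) = (x - 5)^3(x + 4)^2, so the eigenvalues are -4 (algebraic multiplicity 2), 5 (algebraic multiplicity 3).

For λ = -4: rank(A + 4I) = 3. The eigenspace has dimension 5 - 3 = 2, so there are 2 Jordan blocks; the rank sequence gives block sizes [1, 1].

For λ = 5: rank(A - 5I) = 4, rank((A - 5I)^2) = 3, rank((A - 5I)^3) = 2. The eigenspace has dimension 5 - 4 = 1, so there is 1 Jordan block; the rank sequence gives block sizes [3].

Assembling the blocks gives the Jordan form J above.

J = [[-4, 0, 0, 0, 0], [0, -4, 0, 0, 0], [0, 0, 5, 1, 0], [0, 0, 0, 5, 1], [0, 0, 0, 0, 5]]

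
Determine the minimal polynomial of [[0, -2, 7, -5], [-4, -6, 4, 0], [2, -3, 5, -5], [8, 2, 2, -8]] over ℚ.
The characteristic polynomial factors as (x - 2)(x + 3)(x + 4)^2. The minimal polynomial is ∏(x - λ)^{k_λ} where k_λ is the size of the largest Jordan block at λ.

For λ = -4: rank(A + 4I) = 3, and the largest Jordan block has size 2 (the smallest k with rank((A + 4I)^k) = rank((A + 4I)^(k+1))).
For λ = -3: rank(A + 3I) = 3, and the largest Jordan block has size 1 (the smallest k with rank((A + 3I)^k) = rank((A + 3I)^(k+1))).
For λ = 2: rank(A - 2I) = 3, and the largest Jordan block has size 1 (the smallest k with rank((A - 2I)^k) = rank((A - 2I)^(k+1))).

So m_A(x) = (x - 2)(x + 3)(x + 4)^2.

m_A(x) = (x - 2)(x + 3)(x + 4)^2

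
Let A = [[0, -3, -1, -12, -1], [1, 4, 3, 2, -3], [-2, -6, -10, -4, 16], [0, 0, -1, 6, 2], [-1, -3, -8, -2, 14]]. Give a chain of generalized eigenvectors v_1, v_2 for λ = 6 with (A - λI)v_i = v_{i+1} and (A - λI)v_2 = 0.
v_1 = [[0, 0, 1, 0, 1]]^T, v_2 = [[-2, 0, 0, 1, 0]]^T

We seek v_1 ∈ ker((A - 6I)^2) \ ker(A - 6I), then set v_{i+1} = (A - 6I) v_i.

One such chain is v_1 = [[0, 0, 1, 0, 1]]^T, v_2 = [[-2, 0, 0, 1, 0]]^T. Check: (A - 6I) v_2 = [[0, 0, 0, 0, 0]]^T = 0.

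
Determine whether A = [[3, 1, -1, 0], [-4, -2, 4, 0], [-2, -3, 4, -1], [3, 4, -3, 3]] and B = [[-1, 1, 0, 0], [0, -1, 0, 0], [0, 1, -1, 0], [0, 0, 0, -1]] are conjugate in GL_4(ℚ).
No.

trace(A) = 8 but trace(B) = -4. The trace is a similarity invariant, so A and B are not similar.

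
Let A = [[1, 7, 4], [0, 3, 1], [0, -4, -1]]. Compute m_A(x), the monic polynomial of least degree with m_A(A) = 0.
The characteristic polynomial factors as (x - 1)^3. The minimal polynomial is ∏(x - λ)^{k_λ} where k_λ is the size of the largest Jordan block at λ.

For λ = 1: rank(A - I) = 2, and the largest Jordan block has size 3 (the smallest k with rank((A - I)^k) = rank((A - I)^(k+1))).

So m_A(x) = (x - 1)^3.

m_A(x) = (x - 1)^3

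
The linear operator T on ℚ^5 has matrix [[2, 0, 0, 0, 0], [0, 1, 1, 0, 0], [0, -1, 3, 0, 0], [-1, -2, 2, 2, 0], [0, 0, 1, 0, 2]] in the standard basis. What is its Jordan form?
J = [[2, 1, 0, 0, 0], [0, 2, 1, 0, 0], [0, 0, 2, 0, 0], [0, 0, 0, 2, 1], [0, 0, 0, 0, 2]]

The characteristic polynomial is det(xI - A) = (x - 2)^5, so the eigenvalues are 2 (algebraic multiplicity 5).

For λ = 2: rank(A - 2I) = 3, rank((A - 2I)^2) = 1, rank((A - 2I)^3) = 0. The eigenspace has dimension 5 - 3 = 2, so there are 2 Jordan blocks; the rank sequence gives block sizes [3, 2].

Assembling the blocks gives the Jordan form J above.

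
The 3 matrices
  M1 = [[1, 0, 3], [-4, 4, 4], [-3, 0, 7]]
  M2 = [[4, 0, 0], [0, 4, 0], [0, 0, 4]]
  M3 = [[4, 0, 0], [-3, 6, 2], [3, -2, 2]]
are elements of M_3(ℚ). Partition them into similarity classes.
Characteristic polynomials: χ_{M1} = (x - 4)^3, χ_{M2} = (x - 4)^3, χ_{M3} = (x - 4)^3.

{M1, M3}: invariant factors x - 4, (x - 4)^2.

{M2}: invariant factors x - 4, x - 4, x - 4.

Matrices are similar if and only if their invariant-factor lists agree; the partition into similarity classes is {M1, M3}, {M2}.

2 classes: {M1, M3}, {M2}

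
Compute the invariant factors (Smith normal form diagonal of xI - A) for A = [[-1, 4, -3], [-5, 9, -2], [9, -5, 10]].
(x - 6)^3

The Jordan structure of A has elementary divisors (x - 6)^3. Arranging the block sizes at each eigenvalue in decreasing order and taking row products gives the invariant factors.

Invariant factors (smallest first, each dividing the next): (x - 6)^3.

Check: the last factor (x - 6)^3 is the minimal polynomial, and the product (x - 6)^3 is the characteristic polynomial.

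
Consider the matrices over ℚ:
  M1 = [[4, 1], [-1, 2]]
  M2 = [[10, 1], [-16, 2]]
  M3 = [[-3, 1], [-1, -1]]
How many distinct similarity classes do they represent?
Characteristic polynomials: χ_{M1} = (x - 3)^2, χ_{M2} = (x - 6)^2, χ_{M3} = (x + 2)^2.

{M1}: invariant factors (x - 3)^2.

{M2}: invariant factors (x - 6)^2.

{M3}: invariant factors (x + 2)^2.

Matrices are similar if and only if their invariant-factor lists agree; the partition into similarity classes is {M1}, {M2}, {M3}.

3 classes: {M1}, {M2}, {M3}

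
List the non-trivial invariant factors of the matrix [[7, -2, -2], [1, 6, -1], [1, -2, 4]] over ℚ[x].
(x - 6)^2(x - 5)

The Jordan structure of A has elementary divisors (x - 5), (x - 6)^2. Arranging the block sizes at each eigenvalue in decreasing order and taking row products gives the invariant factors.

Invariant factors (smallest first, each dividing the next): (x - 6)^2(x - 5).

Check: the last factor (x - 6)^2(x - 5) is the minimal polynomial, and the product (x - 6)^2(x - 5) is the characteristic polynomial.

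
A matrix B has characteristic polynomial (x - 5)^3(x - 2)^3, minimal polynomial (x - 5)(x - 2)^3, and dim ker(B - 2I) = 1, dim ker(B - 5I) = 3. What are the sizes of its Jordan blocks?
Jordan blocks: (2, 3), (5, 1), (5, 1), (5, 1)

λ = 2: algebraic multiplicity 3 (exponent in χ_B), largest block size 3 (exponent in m_B), 1 block (geometric multiplicity). This forces block sizes [3].
λ = 5: algebraic multiplicity 3 (exponent in χ_B), largest block size 1 (exponent in m_B), 3 blocks (geometric multiplicity). These force block sizes [1, 1, 1].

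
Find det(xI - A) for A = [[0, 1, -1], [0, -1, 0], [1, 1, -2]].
xI - A = [[x, -1, 1], [0, x + 1, 0], [-1, -1, x + 2]].

Expanding det(xI - A) along the first row:
det(xI - A) = + (x)·det([[x + 1, 0], [-1, x + 2]]) - (-1)·det([[0, 0], [-1, x + 2]]) + (1)·det([[0, x + 1], [-1, -1]]).

Evaluating gives χ_A(x) = x^3 + 3x^2 + 3x + 1 = (x + 1)^3.

χ_A(x) = (x + 1)^3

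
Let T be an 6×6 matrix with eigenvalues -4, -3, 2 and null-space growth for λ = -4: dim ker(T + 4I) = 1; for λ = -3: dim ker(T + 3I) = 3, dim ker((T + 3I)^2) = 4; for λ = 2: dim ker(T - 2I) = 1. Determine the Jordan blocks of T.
λ = -4: successive nullity increments [1] count blocks of size ≥ k; block sizes are [1].
λ = -3: successive nullity increments [3, 1] count blocks of size ≥ k; block sizes are [2, 1, 1].
λ = 2: successive nullity increments [1] count blocks of size ≥ k; block sizes are [1].

Jordan blocks: (-4, 1), (-3, 2), (-3, 1), (-3, 1), (2, 1)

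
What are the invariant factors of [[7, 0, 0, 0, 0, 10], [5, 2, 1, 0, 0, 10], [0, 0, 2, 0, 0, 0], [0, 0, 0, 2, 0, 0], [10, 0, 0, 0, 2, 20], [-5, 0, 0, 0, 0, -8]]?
x - 2, x - 2, x - 2, (x - 2)^2(x + 3)

The Jordan structure of A has elementary divisors (x + 3), (x - 2)^2, (x - 2), (x - 2), (x - 2). Arranging the block sizes at each eigenvalue in decreasing order and taking row products gives the invariant factors.

Invariant factors (smallest first, each dividing the next): x - 2, x - 2, x - 2, (x - 2)^2(x + 3).

Check: the last factor (x - 2)^2(x + 3) is the minimal polynomial, and the product (x - 2)^5(x + 3) is the characteristic polynomial.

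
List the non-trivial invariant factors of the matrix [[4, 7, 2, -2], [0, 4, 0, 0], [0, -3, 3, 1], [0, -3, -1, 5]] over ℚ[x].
(x - 4)^2, (x - 4)^2

The Jordan structure of A has elementary divisors (x - 4)^2, (x - 4)^2. Arranging the block sizes at each eigenvalue in decreasing order and taking row products gives the invariant factors.

Invariant factors (smallest first, each dividing the next): (x - 4)^2, (x - 4)^2.

Check: the last factor (x - 4)^2 is the minimal polynomial, and the product (x - 4)^4 is the characteristic polynomial.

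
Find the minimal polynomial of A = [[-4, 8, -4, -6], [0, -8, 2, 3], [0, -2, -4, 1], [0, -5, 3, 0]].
m_A(x) = (x + 4)^3

The characteristic polynomial factors as (x + 4)^4. The minimal polynomial is ∏(x - λ)^{k_λ} where k_λ is the size of the largest Jordan block at λ.

For λ = -4: rank(A + 4I) = 2, and the largest Jordan block has size 3 (the smallest k with rank((A + 4I)^k) = rank((A + 4I)^(k+1))).

So m_A(x) = (x + 4)^3.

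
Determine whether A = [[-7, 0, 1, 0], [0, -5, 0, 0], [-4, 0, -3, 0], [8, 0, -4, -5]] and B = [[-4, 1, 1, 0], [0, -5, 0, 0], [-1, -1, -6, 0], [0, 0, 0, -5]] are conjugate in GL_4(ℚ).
Two matrices over a field are similar if and only if they have the same invariant factors.

Both A and B have characteristic polynomial (x + 5)^4 and minimal polynomial (x + 5)^2. Computing further, both have invariant factors x + 5, x + 5, (x + 5)^2. Hence A and B are similar.

Yes.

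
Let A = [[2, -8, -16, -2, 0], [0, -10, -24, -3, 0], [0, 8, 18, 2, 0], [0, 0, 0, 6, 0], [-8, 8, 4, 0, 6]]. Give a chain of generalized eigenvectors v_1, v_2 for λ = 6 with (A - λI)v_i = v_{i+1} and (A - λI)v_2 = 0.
v_1 = [[0, 0, 0, 1, 0]]^T, v_2 = [[-2, -3, 2, 0, 0]]^T

We seek v_1 ∈ ker((A - 6I)^2) \ ker(A - 6I), then set v_{i+1} = (A - 6I) v_i.

One such chain is v_1 = [[0, 0, 0, 1, 0]]^T, v_2 = [[-2, -3, 2, 0, 0]]^T. Check: (A - 6I) v_2 = [[0, 0, 0, 0, 0]]^T = 0.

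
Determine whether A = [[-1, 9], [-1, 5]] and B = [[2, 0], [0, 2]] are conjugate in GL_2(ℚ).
No.

Both have characteristic polynomial (x - 2)^2, but the minimal polynomial of A is (x - 2)^2 while the minimal polynomial of B is x - 2. The minimal polynomial is a similarity invariant, so A and B are not similar.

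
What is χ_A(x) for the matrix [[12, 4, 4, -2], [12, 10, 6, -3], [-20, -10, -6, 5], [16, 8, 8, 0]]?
χ_A(x) = (x - 4)^4

xI - A = [[x - 12, -4, -4, 2], [-12, x - 10, -6, 3], [20, 10, x + 6, -5], [-16, -8, -8, x]].

Expanding det(xI - A) along the first row:
det(xI - A) = + (x - 12)·det([[x - 10, -6, 3], [10, x + 6, -5], [-8, -8, x]]) - (-4)·det([[-12, -6, 3], [20, x + 6, -5], [-16, -8, x]]) + (-4)·det([[-12, x - 10, 3], [20, 10, -5], [-16, -8, x]]) - (2)·det([[-12, x - 10, -6], [20, 10, x + 6], [-16, -8, -8]]).

Evaluating gives χ_A(x) = x^4 - 16x^3 + 96x^2 - 256x + 256 = (x - 4)^4.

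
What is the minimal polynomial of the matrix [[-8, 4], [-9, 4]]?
m_A(x) = (x + 2)^2

The characteristic polynomial factors as (x + 2)^2. The minimal polynomial is ∏(x - λ)^{k_λ} where k_λ is the size of the largest Jordan block at λ.

For λ = -2: rank(A + 2I) = 1, and the largest Jordan block has size 2 (the smallest k with rank((A + 2I)^k) = rank((A + 2I)^(k+1))).

So m_A(x) = (x + 2)^2.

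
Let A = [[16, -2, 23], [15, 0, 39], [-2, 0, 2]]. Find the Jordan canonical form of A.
The characteristic polynomial is det(xI - A) = (x - 6)^3, so the eigenvalues are 6 (algebraic multiplicity 3).

For λ = 6: rank(A - 6I) = 2, rank((A - 6I)^2) = 1, rank((A - 6I)^3) = 0. The eigenspace has dimension 3 - 2 = 1, so there is 1 Jordan block; the rank sequence gives block sizes [3].

Assembling the blocks gives the Jordan form J above.

J = [[6, 1, 0], [0, 6, 1], [0, 0, 6]]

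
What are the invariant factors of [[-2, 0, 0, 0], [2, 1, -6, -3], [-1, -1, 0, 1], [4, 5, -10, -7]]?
(x + 2)^2, (x + 2)^2

The Jordan structure of A has elementary divisors (x + 2)^2, (x + 2)^2. Arranging the block sizes at each eigenvalue in decreasing order and taking row products gives the invariant factors.

Invariant factors (smallest first, each dividing the next): (x + 2)^2, (x + 2)^2.

Check: the last factor (x + 2)^2 is the minimal polynomial, and the product (x + 2)^4 is the characteristic polynomial.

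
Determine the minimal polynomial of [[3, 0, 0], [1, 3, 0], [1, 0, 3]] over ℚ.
m_A(x) = (x - 3)^2

The characteristic polynomial factors as (x - 3)^3. The minimal polynomial is ∏(x - λ)^{k_λ} where k_λ is the size of the largest Jordan block at λ.

For λ = 3: rank(A - 3I) = 1, and the largest Jordan block has size 2 (the smallest k with rank((A - 3I)^k) = rank((A - 3I)^(k+1))).

So m_A(x) = (x - 3)^2.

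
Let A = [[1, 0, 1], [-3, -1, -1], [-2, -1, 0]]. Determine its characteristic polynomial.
χ_A(x) = x^3

xI - A = [[x - 1, 0, -1], [3, x + 1, 1], [2, 1, x]].

Expanding det(xI - A) along the first row:
det(xI - A) = + (x - 1)·det([[x + 1, 1], [1, x]]) - (0)·det([[3, 1], [2, x]]) + (-1)·det([[3, x + 1], [2, 1]]).

Evaluating gives χ_A(x) = x^3.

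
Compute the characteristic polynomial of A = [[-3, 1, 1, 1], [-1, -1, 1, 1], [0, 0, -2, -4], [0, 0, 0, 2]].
χ_A(x) = (x - 2)(x + 2)^3

xI - A = [[x + 3, -1, -1, -1], [1, x + 1, -1, -1], [0, 0, x + 2, 4], [0, 0, 0, x - 2]].

Expanding det(xI - A) along the first row:
det(xI - A) = + (x + 3)·det([[x + 1, -1, -1], [0, x + 2, 4], [0, 0, x - 2]]) - (-1)·det([[1, -1, -1], [0, x + 2, 4], [0, 0, x - 2]]) + (-1)·det([[1, x + 1, -1], [0, 0, 4], [0, 0, x - 2]]) - (-1)·det([[1, x + 1, -1], [0, 0, x + 2], [0, 0, 0]]).

Evaluating gives χ_A(x) = x^4 + 4x^3 - 16x - 16 = (x - 2)(x + 2)^3.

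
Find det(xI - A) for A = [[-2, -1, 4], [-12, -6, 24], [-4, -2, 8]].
χ_A(x) = x^3

xI - A = [[x + 2, 1, -4], [12, x + 6, -24], [4, 2, x - 8]].

Expanding det(xI - A) along the first row:
det(xI - A) = + (x + 2)·det([[x + 6, -24], [2, x - 8]]) - (1)·det([[12, -24], [4, x - 8]]) + (-4)·det([[12, x + 6], [4, 2]]).

Evaluating gives χ_A(x) = x^3.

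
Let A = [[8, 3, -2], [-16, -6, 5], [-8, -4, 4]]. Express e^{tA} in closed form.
A has Jordan form J = [[2, 1, 0], [0, 2, 1], [0, 0, 2]] with A = PJP^{-1}, so e^{tA} = P e^{tJ} P^{-1}.

For a Jordan block J_k(λ), e^{tJ_k(λ)} = e^{λt} · (I + tN + t^2 N^2/2! + ... + t^{k-1} N^{k-1}/(k-1)!) where N is the nilpotent superdiagonal part.

Assembling the blocks and conjugating back gives the entries of e^{tA} as shown above.

e^{tA} = [[(2*t^2 + 6*t + 1)*e^{2*t}, t*(t + 3)*e^{2*t}, t*(-t - 4)*e^{2*t}/2], [4*t*(-t - 4)*e^{2*t}, (-2*t^2 - 8*t + 1)*e^{2*t}, t*(t + 5)*e^{2*t}], [-8*t*e^{2*t}, -4*t*e^{2*t}, (2*t + 1)*e^{2*t}]]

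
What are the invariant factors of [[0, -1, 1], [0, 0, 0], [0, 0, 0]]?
The Jordan structure of A has elementary divisors x^2, x. Arranging the block sizes at each eigenvalue in decreasing order and taking row products gives the invariant factors.

Invariant factors (smallest first, each dividing the next): x, x^2.

Check: the last factor x^2 is the minimal polynomial, and the product x^3 is the characteristic polynomial.

x, x^2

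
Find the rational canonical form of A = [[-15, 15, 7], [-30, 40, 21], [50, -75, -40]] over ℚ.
The invariant factors of A (the non-unit diagonal entries of the Smith normal form of xI - A over ℚ[x]) are x + 5, (x + 5)^2, each dividing the next. The characteristic polynomial is their product, (x + 5)^3.

The rational canonical form is the block-diagonal matrix of companion matrices C(f_i):
R = [[-5, 0, 0], [0, 0, -25], [0, 1, -10]].

R = [[-5, 0, 0], [0, 0, -25], [0, 1, -10]]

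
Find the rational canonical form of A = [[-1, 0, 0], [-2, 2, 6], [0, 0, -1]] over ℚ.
The invariant factors of A (the non-unit diagonal entries of the Smith normal form of xI - A over ℚ[x]) are x + 1, (x - 2)(x + 1), each dividing the next. The characteristic polynomial is their product, (x - 2)(x + 1)^2.

The rational canonical form is the block-diagonal matrix of companion matrices C(f_i):
R = [[-1, 0, 0], [0, 0, 2], [0, 1, 1]].

R = [[-1, 0, 0], [0, 0, 2], [0, 1, 1]]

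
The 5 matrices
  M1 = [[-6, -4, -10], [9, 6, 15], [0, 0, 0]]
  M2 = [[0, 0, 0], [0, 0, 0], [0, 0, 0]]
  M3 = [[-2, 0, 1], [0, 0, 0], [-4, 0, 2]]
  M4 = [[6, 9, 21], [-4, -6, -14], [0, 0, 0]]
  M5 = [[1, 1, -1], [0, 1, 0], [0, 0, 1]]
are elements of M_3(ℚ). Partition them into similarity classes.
Characteristic polynomials: χ_{M1} = x^3, χ_{M2} = x^3, χ_{M3} = x^3, χ_{M4} = x^3, χ_{M5} = (x - 1)^3.

{M1, M3, M4}: invariant factors x, x^2.

{M2}: invariant factors x, x, x.

{M5}: invariant factors x - 1, (x - 1)^2.

Matrices are similar if and only if their invariant-factor lists agree; the partition into similarity classes is {M1, M3, M4}, {M2}, {M5}.

3 classes: {M1, M3, M4}, {M2}, {M5}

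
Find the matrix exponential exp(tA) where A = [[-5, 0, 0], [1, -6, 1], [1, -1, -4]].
A has Jordan form J = [[-5, 1, 0], [0, -5, 0], [0, 0, -5]] with A = PJP^{-1}, so e^{tA} = P e^{tJ} P^{-1}.

For a Jordan block J_k(λ), e^{tJ_k(λ)} = e^{λt} · (I + tN + t^2 N^2/2! + ... + t^{k-1} N^{k-1}/(k-1)!) where N is the nilpotent superdiagonal part.

Assembling the blocks and conjugating back gives the entries of e^{tA} as shown above.

e^{tA} = [[e^{-5*t}, 0, 0], [t*e^{-5*t}, (1 - t)*e^{-5*t}, t*e^{-5*t}], [t*e^{-5*t}, -t*e^{-5*t}, (t + 1)*e^{-5*t}]]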